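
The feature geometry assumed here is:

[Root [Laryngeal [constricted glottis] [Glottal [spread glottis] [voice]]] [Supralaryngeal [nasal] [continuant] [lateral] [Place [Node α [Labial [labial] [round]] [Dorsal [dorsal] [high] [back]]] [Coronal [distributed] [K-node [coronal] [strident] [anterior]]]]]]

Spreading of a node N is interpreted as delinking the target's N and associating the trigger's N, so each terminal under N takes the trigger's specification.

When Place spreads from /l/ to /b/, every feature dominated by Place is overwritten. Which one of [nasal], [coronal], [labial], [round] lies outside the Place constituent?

[nasal]

Place dominates exactly [labial], [round], [dorsal], [high], [back], [distributed], [coronal], [strident], [anterior].
[round], [coronal], [labial] all lie under Place, so they are overwritten when Place spreads.
[nasal] is not within the Place subtree (it hangs from Supralaryngeal), so /b/'s [nasal] value survives.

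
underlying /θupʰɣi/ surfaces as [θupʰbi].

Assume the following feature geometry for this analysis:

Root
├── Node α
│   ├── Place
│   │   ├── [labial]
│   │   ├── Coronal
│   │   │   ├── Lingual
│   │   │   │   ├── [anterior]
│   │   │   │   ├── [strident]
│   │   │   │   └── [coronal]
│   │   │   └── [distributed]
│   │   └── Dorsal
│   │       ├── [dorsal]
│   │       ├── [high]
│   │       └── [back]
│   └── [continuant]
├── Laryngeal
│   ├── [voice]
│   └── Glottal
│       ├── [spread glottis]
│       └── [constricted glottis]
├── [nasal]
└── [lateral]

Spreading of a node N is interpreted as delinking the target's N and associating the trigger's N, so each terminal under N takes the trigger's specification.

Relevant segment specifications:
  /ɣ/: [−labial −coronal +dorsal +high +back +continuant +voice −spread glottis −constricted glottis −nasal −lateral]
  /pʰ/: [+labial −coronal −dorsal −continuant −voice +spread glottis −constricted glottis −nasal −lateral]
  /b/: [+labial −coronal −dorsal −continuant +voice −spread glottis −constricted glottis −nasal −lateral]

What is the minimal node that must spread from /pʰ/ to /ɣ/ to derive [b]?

/ɣ/ and [b] differ in [continuant], [labial], [dorsal], [high], [back]; every other specified feature is identical.
Tracing each changed feature up the tree, the paths first meet at Node α; any lower node misses at least one of them.
If Node α spreads, every terminal under it takes /pʰ/'s value, producing [b] as observed.
Had Root spread, [spread glottis], [voice] would have taken /pʰ/'s values; they stay as in /ɣ/, confirming the spreading constituent is exactly Node α.

Node α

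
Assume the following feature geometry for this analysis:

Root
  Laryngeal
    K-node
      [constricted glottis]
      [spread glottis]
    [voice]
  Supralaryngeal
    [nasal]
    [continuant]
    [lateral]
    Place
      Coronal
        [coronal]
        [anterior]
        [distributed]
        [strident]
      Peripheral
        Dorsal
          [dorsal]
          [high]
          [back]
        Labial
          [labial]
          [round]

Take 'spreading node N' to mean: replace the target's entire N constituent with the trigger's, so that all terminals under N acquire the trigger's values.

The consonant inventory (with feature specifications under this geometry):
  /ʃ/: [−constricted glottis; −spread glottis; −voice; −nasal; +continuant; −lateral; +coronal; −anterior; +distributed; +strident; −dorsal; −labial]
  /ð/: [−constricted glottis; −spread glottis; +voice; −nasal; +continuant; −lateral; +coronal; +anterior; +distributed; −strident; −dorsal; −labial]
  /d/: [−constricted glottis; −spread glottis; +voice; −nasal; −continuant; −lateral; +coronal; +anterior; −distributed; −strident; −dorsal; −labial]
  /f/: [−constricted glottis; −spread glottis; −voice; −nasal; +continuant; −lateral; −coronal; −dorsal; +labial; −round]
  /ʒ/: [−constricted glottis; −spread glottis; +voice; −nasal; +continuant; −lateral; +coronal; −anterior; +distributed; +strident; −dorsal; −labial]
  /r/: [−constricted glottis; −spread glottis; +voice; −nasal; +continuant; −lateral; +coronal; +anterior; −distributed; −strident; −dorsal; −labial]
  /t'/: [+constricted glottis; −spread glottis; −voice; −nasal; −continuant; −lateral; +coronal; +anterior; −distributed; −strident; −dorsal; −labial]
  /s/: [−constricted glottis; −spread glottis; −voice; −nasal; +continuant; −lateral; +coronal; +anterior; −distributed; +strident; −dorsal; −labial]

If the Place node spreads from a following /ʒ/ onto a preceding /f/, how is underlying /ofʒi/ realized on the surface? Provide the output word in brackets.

Terminals under Place in this geometry: [coronal], [anterior], [distributed], [strident], [dorsal], [high], [back], [labial], [round].
Spreading Place from /ʒ/ onto /f/ replaces those values with /ʒ/'s: [+coronal], [−anterior], [+distributed], [+strident], [−dorsal], [−labial]. Features outside Place ([constricted glottis], [spread glottis], [voice], …) stay as in /f/.
The resulting bundle matches /ʃ/ in the inventory; substituting it for /f/ gives [oʃʒi].

[oʃʒi]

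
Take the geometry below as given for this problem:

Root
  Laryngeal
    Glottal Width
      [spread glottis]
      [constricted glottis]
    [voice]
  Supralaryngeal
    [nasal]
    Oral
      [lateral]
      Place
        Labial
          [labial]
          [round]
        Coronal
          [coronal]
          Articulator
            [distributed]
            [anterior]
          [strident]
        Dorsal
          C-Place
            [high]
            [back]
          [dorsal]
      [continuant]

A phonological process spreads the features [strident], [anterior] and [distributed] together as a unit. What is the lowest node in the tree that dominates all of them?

[strident] is immediately dominated by Coronal.
[anterior] is immediately dominated by Articulator.
[distributed] is immediately dominated by Articulator.
The listed terminals split across distinct daughters of Coronal, so Coronal itself is the smallest node containing them all.

Coronal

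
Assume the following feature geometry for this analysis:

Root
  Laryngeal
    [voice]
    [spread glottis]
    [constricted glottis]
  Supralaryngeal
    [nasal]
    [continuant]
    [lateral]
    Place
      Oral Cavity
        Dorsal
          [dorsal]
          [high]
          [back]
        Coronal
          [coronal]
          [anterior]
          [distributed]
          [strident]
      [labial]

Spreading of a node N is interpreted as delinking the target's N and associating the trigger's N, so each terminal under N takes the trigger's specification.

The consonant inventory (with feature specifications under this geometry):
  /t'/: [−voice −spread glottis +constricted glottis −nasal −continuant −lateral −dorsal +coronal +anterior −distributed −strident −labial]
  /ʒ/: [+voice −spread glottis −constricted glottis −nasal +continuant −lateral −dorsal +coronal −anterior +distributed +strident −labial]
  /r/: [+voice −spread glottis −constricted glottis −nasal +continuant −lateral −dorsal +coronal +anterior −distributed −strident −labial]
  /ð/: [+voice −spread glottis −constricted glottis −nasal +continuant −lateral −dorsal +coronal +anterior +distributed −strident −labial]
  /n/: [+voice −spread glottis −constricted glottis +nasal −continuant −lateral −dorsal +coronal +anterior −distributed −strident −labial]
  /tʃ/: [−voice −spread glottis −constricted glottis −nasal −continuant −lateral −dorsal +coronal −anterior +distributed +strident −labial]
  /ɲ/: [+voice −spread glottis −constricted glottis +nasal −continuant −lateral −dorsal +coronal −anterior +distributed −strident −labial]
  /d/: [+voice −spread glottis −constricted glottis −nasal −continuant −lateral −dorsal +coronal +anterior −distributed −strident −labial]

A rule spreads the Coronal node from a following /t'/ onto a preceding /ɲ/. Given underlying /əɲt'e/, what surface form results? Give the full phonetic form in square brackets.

[ənt'e]

Coronal immediately or transitively dominates [coronal], [anterior], [distributed], [strident].
The target acquires /t'/'s values for everything under Coronal — [+coronal], [+anterior], [−distributed], [−strident] — while keeping its own [voice], [spread glottis], [constricted glottis], ….
Among the inventory, only /n/ has exactly this specification, giving the surface form [ənt'e].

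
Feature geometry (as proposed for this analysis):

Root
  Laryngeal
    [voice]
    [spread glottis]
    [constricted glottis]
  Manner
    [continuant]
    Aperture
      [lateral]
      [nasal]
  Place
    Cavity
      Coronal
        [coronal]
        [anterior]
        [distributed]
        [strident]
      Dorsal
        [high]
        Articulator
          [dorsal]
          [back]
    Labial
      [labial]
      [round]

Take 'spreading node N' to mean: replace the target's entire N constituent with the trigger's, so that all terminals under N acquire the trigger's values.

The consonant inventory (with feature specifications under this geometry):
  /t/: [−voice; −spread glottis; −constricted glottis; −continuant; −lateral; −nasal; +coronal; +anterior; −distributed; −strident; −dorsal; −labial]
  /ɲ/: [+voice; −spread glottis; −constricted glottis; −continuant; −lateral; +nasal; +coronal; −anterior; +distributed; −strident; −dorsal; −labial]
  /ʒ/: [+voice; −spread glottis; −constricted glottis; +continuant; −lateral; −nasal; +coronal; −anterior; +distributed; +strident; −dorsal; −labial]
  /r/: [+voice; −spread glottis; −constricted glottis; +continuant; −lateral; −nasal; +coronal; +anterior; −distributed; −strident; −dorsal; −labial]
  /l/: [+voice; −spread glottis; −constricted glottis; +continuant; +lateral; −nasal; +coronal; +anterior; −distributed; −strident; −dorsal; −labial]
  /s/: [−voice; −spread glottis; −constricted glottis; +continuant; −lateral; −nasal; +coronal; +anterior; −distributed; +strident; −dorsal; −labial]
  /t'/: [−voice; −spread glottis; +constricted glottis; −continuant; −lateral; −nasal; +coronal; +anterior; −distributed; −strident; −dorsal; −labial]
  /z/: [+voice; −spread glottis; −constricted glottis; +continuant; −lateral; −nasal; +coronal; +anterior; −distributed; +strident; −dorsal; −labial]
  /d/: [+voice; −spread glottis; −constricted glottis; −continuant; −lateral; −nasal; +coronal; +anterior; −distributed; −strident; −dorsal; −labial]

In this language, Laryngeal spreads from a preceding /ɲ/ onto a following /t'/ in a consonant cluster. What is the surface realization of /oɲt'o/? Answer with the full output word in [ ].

Laryngeal immediately or transitively dominates [voice], [spread glottis], [constricted glottis].
The target acquires /ɲ/'s values for everything under Laryngeal — [+voice], [−spread glottis], [−constricted glottis] — while keeping its own [continuant], [lateral], [nasal], ….
Among the inventory, only /d/ has exactly this specification, giving the surface form [oɲdo].

[oɲdo]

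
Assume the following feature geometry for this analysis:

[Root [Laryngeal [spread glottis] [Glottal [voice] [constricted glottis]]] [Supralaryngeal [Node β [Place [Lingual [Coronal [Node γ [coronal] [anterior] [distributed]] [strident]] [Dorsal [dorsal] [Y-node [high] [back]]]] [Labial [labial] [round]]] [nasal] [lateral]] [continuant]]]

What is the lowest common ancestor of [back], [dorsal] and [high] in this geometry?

[back] lies under Y-node (below Supralaryngeal).
[dorsal]: Root > Supralaryngeal > Node β > Place > Lingual > Dorsal > [dorsal].
[high]: Root > Supralaryngeal > Node β > Place > Lingual > Dorsal > Y-node > [high].
These paths first converge at Dorsal; no daughter of Dorsal dominates all 3 features, so Dorsal is the minimal constituent.

Dorsal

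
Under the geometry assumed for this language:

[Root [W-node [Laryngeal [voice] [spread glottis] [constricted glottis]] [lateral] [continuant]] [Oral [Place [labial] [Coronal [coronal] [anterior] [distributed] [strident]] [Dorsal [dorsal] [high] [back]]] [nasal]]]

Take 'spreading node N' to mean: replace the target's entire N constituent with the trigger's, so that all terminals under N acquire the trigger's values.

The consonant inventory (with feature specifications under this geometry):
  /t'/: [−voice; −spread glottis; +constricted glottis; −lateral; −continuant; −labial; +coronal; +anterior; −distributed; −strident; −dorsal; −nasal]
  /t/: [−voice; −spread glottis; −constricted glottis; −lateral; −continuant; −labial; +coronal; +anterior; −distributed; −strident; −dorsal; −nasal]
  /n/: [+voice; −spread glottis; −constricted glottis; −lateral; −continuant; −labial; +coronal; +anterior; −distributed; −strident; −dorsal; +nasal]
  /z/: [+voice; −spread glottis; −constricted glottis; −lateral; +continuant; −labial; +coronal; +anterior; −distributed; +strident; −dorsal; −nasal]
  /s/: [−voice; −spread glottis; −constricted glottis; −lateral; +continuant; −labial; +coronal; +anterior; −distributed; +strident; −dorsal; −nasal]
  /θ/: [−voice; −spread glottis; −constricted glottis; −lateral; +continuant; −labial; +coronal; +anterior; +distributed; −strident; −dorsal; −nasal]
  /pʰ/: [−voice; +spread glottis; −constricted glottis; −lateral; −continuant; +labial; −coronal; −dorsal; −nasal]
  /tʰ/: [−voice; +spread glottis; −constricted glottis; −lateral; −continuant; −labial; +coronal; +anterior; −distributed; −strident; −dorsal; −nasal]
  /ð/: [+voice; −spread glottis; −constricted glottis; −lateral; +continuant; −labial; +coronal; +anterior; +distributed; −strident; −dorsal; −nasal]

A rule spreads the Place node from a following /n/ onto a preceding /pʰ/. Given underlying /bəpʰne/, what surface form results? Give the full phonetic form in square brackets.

[bətʰne]

Place immediately or transitively dominates [labial], [coronal], [anterior], [distributed], [strident], [dorsal], [high], [back].
The target acquires /n/'s values for everything under Place — [−labial], [+coronal], [+anterior], [−distributed], [−strident], [−dorsal] — while keeping its own [voice], [spread glottis], [constricted glottis], ….
The resulting bundle matches /tʰ/ in the inventory; substituting it for /pʰ/ gives [bətʰne].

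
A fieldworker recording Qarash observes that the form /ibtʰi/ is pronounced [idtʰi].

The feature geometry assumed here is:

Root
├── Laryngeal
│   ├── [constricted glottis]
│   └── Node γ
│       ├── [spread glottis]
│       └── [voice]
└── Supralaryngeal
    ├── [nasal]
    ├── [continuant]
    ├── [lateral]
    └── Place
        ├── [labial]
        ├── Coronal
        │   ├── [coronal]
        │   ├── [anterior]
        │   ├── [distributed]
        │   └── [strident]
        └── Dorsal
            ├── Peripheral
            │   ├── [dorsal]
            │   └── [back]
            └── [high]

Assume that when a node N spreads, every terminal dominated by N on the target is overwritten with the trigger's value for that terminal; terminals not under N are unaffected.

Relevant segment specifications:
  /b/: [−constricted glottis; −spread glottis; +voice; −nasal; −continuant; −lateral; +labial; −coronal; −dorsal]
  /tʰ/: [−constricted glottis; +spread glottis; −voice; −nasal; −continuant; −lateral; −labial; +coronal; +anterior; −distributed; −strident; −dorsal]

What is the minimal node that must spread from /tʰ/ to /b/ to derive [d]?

Place

The alternation /b/ → [d] changes [labial], [coronal], [anterior], [distributed], [strident] and nothing else.
The smallest constituent containing every changed terminal is Place — each of its daughters lacks at least one of the affected features.
Delinking /b/'s Place and associating /tʰ/'s Place gives precisely the feature bundle of [d].
Features on which the two segments disagree outside Place, such as [spread glottis], [voice], are unchanged — nothing dominating them spread, and Place is the minimal sufficient constituent.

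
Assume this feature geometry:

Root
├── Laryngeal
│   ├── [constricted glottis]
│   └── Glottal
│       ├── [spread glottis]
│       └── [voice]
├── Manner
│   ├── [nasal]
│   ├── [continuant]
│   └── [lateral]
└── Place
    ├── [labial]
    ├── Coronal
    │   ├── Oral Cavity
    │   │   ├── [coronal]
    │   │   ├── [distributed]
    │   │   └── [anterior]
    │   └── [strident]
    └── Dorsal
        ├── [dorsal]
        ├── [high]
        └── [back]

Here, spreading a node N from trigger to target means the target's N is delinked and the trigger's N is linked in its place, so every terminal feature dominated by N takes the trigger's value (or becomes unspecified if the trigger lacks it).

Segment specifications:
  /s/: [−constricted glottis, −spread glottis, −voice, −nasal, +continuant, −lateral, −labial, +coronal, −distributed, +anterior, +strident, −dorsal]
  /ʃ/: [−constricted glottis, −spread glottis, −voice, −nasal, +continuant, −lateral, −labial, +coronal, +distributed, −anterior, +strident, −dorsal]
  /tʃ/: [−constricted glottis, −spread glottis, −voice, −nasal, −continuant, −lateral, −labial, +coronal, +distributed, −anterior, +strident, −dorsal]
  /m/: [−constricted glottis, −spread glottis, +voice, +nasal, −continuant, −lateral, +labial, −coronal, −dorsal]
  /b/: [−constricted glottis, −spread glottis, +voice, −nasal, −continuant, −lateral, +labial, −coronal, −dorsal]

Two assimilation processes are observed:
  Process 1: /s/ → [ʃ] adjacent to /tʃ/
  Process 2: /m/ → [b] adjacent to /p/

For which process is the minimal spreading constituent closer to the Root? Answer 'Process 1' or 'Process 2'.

Process 1: the features that change are [anterior], [distributed]; the minimal node is Oral Cavity (depth 3).
In Process 2, [nasal] changes, so the minimal spreading node is [nasal] at depth 2.
[nasal] is closer to Root than Oral Cavity, so Process 2 spreads the higher node.

Process 2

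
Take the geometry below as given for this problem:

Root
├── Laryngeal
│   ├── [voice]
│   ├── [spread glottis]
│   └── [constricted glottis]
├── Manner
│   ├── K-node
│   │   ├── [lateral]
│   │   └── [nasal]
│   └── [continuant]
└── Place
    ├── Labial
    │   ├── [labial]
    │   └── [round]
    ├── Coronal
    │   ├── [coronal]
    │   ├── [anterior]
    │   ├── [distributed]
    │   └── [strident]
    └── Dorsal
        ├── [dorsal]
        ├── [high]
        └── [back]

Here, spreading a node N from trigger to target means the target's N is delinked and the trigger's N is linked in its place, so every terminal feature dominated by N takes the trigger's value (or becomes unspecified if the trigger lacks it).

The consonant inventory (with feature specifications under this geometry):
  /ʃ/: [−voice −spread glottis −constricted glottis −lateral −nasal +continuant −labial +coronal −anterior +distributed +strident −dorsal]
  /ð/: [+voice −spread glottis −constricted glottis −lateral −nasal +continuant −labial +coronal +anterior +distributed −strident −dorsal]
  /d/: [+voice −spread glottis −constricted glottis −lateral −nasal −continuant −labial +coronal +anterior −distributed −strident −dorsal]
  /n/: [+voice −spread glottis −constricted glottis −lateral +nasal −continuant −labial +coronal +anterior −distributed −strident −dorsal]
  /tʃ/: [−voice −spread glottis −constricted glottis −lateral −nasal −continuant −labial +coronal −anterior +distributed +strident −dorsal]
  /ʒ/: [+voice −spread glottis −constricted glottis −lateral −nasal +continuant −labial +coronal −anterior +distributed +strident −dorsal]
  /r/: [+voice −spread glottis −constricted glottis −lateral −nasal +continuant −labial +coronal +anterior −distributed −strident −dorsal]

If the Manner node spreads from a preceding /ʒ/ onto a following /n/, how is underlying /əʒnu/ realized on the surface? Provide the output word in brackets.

[əʒru]

The Manner node dominates the terminals [lateral], [nasal], [continuant].
After delinking /n/'s Manner and linking /ʒ/'s, the affected terminals become [−lateral], [−nasal], [+continuant]; [voice], [spread glottis], [constricted glottis], … (outside Manner) are retained from /n/.
This feature bundle is that of [r], so /əʒnu/ surfaces as [əʒru].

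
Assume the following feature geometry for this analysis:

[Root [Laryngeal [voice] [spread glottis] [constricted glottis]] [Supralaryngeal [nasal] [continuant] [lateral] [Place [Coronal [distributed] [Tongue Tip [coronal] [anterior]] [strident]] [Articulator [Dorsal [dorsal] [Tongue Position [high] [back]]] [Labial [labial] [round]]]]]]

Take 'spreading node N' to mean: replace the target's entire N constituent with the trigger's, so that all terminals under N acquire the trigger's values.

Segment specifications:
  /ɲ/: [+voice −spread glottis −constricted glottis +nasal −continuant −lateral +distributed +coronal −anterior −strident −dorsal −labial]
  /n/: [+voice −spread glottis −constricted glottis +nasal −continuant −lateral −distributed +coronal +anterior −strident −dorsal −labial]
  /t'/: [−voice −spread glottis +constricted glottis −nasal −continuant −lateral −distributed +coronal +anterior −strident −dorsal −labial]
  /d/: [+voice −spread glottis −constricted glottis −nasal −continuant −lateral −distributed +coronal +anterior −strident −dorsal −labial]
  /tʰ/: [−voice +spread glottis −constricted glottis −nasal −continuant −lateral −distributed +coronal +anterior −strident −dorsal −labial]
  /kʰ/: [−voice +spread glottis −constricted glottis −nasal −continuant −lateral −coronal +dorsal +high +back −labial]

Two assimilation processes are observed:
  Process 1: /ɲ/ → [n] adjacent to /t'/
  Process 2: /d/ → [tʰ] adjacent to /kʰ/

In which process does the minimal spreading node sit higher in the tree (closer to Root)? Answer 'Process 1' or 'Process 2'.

Process 1: the features that change are [anterior], [distributed]; the minimal node is Coronal (depth 3).
In Process 2, [voice], [spread glottis] change, so the minimal spreading node is Laryngeal at depth 1.
Laryngeal is closer to Root than Coronal, so Process 2 spreads the higher node.

Process 2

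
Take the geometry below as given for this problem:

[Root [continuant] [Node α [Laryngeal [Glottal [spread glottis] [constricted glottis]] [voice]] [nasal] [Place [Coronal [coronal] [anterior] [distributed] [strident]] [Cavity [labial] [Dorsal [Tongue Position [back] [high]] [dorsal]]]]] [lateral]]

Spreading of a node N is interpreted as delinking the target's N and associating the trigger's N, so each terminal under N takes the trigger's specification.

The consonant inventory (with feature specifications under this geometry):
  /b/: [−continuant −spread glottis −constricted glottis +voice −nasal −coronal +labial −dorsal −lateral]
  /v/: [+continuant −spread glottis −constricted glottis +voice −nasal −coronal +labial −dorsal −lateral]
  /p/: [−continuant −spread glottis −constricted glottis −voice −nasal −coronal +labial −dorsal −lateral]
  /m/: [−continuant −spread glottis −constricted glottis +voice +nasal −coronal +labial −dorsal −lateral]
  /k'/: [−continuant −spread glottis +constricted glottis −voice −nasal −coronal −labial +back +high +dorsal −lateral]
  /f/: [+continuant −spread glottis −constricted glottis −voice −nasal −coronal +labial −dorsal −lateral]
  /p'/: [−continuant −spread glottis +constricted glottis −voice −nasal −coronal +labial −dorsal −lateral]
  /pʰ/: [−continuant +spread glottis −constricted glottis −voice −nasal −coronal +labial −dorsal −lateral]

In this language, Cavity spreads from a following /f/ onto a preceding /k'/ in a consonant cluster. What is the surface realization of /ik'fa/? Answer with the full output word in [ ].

[ip'fa]

The Cavity node dominates the terminals [labial], [back], [high], [dorsal].
After delinking /k'/'s Cavity and linking /f/'s, the affected terminals become [+labial], [−dorsal]; [continuant], [spread glottis], [constricted glottis], … (outside Cavity) are retained from /k'/.
Among the inventory, only /p'/ has exactly this specification, giving the surface form [ip'fa].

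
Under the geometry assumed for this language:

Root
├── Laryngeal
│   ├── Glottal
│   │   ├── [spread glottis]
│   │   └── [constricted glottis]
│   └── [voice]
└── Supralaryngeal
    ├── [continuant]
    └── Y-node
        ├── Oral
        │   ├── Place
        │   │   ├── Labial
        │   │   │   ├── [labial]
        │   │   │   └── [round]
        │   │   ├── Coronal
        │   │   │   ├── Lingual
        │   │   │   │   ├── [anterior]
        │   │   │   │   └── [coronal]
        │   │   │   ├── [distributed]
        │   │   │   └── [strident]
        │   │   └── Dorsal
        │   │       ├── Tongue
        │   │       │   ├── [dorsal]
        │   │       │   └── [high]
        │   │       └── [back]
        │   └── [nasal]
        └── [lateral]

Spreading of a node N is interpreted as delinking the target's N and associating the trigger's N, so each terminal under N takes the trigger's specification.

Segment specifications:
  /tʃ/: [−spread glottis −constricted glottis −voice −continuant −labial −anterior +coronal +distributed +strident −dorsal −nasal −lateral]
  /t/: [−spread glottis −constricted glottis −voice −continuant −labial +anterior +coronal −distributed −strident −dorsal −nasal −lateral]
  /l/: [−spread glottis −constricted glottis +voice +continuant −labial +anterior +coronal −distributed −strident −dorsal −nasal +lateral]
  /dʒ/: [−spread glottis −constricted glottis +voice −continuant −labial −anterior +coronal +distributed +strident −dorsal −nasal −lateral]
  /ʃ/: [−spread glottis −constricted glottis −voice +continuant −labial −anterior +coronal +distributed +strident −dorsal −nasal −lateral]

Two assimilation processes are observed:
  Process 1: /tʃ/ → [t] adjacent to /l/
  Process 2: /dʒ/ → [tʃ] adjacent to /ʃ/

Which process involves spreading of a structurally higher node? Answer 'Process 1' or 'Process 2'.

Process 1 alters [anterior], [distributed], [strident]; the lowest common ancestor is Coronal (depth 5 from Root).
Process 2: the feature that changes is [voice]; the minimal node is [voice] (depth 2).
Depth 2 < depth 5; Process 2 involves the structurally higher constituent [voice].

Process 2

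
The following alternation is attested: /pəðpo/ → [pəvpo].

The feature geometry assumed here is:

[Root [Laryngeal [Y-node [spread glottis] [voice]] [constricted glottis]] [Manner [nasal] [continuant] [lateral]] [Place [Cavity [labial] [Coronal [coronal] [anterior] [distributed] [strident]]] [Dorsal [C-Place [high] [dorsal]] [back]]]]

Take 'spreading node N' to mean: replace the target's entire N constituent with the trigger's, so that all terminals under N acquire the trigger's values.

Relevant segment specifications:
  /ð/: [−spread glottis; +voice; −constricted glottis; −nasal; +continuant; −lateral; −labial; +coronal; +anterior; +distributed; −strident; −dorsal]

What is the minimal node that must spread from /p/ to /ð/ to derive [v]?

Cavity

The alternation /ð/ → [v] changes [labial], [coronal], [anterior], [distributed], [strident] and nothing else.
In this geometry the lowest node dominating all of them is Cavity: every daughter of Cavity dominates only a proper subset, so no lower node suffices.
Delinking /ð/'s Cavity and associating /p/'s Cavity gives precisely the feature bundle of [v].
[voice], [continuant] stay as in /ð/ although /p/ differs there, so no node dominating them spread; among the remaining candidates Cavity is the lowest that derives the output.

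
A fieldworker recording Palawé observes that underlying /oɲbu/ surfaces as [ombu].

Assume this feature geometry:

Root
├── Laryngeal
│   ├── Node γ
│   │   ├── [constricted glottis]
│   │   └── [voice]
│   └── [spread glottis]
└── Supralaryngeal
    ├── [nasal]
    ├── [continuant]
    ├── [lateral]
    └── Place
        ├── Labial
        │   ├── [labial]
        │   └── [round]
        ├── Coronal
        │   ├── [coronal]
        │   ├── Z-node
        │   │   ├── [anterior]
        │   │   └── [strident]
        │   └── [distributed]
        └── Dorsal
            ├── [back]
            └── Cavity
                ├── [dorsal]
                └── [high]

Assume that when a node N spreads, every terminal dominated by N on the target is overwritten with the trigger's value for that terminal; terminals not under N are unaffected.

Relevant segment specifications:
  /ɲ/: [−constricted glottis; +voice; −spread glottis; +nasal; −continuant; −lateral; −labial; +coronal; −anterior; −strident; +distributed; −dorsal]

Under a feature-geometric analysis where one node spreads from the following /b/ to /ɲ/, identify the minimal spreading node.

Place

Comparing /ɲ/ with its surface form [m], the features that change are [labial], [round], [coronal], [anterior], [distributed], [strident].
Tracing each changed feature up the tree, the paths first meet at Place; any lower node misses at least one of them.
Spreading Place from /b/ overwrites each of those terminals with /b/'s values, yielding exactly [m].
Since [nasal] is preserved even though /b/ disagrees there, no node above Place spread.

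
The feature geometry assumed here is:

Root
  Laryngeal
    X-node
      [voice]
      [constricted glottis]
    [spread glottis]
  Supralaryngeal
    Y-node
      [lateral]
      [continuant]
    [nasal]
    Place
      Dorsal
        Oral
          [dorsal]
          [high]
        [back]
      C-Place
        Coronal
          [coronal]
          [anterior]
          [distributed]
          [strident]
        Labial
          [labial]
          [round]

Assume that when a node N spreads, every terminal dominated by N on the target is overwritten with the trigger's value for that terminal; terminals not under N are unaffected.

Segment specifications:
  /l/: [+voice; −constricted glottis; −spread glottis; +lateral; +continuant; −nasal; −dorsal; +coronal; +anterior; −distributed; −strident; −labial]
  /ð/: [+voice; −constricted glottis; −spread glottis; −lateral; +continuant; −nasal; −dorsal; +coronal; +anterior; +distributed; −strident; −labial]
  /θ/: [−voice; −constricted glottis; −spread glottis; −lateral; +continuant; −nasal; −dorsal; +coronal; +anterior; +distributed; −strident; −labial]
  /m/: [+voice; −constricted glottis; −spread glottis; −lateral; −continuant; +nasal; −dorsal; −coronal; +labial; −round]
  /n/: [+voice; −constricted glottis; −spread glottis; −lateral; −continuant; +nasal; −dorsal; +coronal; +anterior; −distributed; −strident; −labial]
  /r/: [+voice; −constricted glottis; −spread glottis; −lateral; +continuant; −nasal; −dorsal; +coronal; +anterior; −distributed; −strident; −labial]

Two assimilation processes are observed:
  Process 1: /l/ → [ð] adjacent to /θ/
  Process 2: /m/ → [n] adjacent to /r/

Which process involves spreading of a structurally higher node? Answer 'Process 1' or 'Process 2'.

In Process 1, [lateral], [distributed] change, so the minimal spreading node is Supralaryngeal at depth 1.
In Process 2, [labial], [round], [coronal], [anterior], [distributed], [strident] change, so the minimal spreading node is C-Place at depth 3.
Supralaryngeal (depth 1) sits above C-Place (depth 3), making Process 1 the one with the higher spreading node.

Process 1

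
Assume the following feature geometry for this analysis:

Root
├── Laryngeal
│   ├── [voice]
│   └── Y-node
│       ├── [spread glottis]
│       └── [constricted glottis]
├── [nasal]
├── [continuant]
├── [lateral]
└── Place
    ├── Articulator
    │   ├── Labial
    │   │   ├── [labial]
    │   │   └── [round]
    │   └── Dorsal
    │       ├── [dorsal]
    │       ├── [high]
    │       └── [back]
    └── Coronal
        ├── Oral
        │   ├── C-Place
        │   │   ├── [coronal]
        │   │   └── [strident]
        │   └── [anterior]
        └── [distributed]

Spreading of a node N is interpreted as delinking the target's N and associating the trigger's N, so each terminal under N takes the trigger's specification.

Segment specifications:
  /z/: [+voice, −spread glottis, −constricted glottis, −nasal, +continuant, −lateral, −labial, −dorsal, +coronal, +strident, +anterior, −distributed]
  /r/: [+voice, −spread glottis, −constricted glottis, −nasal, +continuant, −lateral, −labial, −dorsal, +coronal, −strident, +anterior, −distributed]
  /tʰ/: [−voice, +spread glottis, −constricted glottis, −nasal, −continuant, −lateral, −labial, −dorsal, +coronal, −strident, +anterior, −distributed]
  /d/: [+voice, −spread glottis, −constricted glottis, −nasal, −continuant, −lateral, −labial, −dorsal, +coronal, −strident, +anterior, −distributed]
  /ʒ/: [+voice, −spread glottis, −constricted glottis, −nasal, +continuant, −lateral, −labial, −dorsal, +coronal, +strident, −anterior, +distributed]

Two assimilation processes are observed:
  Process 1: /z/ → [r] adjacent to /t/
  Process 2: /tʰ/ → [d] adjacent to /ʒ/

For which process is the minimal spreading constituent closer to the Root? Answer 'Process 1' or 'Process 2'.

Process 1 alters [strident]; the lowest dominating node is [strident] (depth 5 from Root).
Process 2: the features that change are [voice], [spread glottis]; the minimal node is Laryngeal (depth 1).
Laryngeal is closer to Root than [strident], so Process 2 spreads the higher node.

Process 2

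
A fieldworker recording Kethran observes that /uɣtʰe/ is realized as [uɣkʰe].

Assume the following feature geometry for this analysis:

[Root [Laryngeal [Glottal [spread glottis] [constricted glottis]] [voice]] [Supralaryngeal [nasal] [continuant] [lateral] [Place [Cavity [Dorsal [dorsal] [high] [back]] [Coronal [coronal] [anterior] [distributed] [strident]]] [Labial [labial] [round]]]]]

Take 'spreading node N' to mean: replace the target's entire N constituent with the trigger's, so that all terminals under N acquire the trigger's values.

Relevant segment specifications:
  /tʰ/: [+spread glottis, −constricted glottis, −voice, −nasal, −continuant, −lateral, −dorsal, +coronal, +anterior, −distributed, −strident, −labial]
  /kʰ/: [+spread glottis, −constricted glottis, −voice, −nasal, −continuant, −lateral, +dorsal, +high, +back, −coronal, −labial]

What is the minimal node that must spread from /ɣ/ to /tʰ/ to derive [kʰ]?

Cavity

The alternation /tʰ/ → [kʰ] changes [coronal], [anterior], [distributed], [strident], [dorsal], [high], [back] and nothing else.
These terminals are all dominated by Cavity, and no proper subconstituent of Cavity covers them all; Cavity is their lowest common ancestor.
If Cavity spreads, every terminal under it takes /ɣ/'s value, producing [kʰ] as observed.
[voice], [spread glottis] stay as in /tʰ/ although /ɣ/ differs there, so no node dominating them spread; among the remaining candidates Cavity is the lowest that derives the output.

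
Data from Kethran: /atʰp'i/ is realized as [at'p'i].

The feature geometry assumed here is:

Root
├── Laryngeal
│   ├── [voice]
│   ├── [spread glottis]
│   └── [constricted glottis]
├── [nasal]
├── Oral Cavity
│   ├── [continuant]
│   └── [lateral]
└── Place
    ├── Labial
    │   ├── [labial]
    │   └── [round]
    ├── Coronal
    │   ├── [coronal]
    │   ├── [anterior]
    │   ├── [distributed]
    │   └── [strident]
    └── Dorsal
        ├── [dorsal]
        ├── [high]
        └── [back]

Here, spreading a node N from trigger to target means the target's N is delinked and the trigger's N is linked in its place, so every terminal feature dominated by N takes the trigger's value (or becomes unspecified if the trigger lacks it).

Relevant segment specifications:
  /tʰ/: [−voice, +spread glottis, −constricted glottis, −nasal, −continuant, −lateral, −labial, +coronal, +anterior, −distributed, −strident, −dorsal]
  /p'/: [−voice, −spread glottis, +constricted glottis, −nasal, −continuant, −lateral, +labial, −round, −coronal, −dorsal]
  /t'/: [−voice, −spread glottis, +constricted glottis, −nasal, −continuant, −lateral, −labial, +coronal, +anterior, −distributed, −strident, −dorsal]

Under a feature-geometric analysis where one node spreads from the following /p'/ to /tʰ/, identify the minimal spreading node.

Laryngeal

The alternation /tʰ/ → [t'] changes [spread glottis], [constricted glottis] and nothing else.
Tracing each changed feature up the tree, the paths first meet at Laryngeal; any lower node misses at least one of them.
Spreading Laryngeal from /p'/ overwrites each of those terminals with /p'/'s values, yielding exactly [t'].
Had Root spread, [labial], [coronal] would have taken /p'/'s values; they stay as in /tʰ/, confirming the spreading constituent is exactly Laryngeal.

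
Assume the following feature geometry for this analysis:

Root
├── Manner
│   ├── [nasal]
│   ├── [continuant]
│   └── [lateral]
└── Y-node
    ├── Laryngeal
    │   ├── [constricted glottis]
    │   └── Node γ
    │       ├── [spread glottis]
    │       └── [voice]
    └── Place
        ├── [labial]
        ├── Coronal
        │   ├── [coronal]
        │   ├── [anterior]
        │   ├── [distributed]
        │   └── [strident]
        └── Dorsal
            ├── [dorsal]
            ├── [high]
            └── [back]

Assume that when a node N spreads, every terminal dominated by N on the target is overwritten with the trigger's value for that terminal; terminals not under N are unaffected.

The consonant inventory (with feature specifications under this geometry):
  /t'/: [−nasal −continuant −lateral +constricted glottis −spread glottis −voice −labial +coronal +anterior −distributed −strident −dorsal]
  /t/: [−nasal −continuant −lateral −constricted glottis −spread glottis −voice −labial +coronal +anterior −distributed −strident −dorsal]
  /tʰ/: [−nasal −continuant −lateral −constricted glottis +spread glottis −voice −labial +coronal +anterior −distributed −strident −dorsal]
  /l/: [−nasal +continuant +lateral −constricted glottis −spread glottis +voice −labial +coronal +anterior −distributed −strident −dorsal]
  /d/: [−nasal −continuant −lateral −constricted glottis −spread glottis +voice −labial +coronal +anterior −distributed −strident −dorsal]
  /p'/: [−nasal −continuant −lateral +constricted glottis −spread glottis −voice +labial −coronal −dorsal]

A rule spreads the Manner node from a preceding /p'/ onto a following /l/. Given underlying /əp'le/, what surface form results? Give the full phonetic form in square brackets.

Terminals under Manner in this geometry: [nasal], [continuant], [lateral].
Spreading Manner from /p'/ onto /l/ replaces those values with /p'/'s: [−nasal], [−continuant], [−lateral]. Features outside Manner ([constricted glottis], [spread glottis], [voice], …) stay as in /l/.
Among the inventory, only /d/ has exactly this specification, giving the surface form [əp'de].

[əp'de]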